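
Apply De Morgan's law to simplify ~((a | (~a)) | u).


De Morgan: the negation of a disjunction is the conjunction of the negations.
Distribute ~ across |, flipping it to &, and negate each literal.

((~a) & a) & (~u)


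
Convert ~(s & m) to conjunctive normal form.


Step 1: Apply De Morgan: ¬(s ∧ m) = ¬s ∨ ¬m.

(~s) | (~m)


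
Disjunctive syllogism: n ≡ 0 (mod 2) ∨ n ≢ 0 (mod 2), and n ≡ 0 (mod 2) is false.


Disjunctive syllogism: from (P ∨ Q) and ¬P, infer Q.
One disjunct, 'n ≡ 0 (mod 2)', is ruled out; the other must hold.

n ≢ 0 (mod 2)


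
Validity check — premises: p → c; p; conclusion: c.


This matches the form of modus ponens: the conclusion follows in every model of the premises.

Valid.


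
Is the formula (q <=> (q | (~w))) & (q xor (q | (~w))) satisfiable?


Check all 4 assignments over {q, w}:
q | w | φ
---------
False | False | False
True | False | False
False | True | False
True | True | False
No assignment makes the formula true.

Unsatisfiable.


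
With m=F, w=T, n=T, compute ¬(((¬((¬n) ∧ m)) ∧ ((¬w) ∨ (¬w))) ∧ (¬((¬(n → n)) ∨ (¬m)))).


Substitute m=F, w=T, n=T:
… (earlier sub-steps elided)
¬w = F
(¬w) ∨ (¬w) = F ∨ F = F
(¬((¬n) ∧ m)) ∧ ((¬w) ∨ (¬w)) = T ∧ F = F
n → n = T → T = T
¬(n → n) = F
¬m = T
(¬(n → n)) ∨ (¬m) = F ∨ T = T
¬((¬(n → n)) ∨ (¬m)) = F
((¬((¬n) ∧ m)) ∧ ((¬w) ∨ (¬w))) ∧ (¬((¬(n → n)) ∨ (¬m))) = F ∧ F = F
¬(((¬((¬n) ∧ m)) ∧ ((¬w) ∨ (¬w))) ∧ (¬((¬(n → n)) ∨ (¬m)))) = T

T


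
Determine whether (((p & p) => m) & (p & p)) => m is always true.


Build the truth table over {m, p}:
m | p | φ
---------
False | False | True
True | False | True
False | True | True
True | True | True
Every row evaluates to true.

Yes, it is a tautology.


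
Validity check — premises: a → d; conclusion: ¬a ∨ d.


This matches the form of material implication: the conclusion follows in every model of the premises.

Valid.


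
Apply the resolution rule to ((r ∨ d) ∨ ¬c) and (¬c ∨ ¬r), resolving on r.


The clauses contain complementary literals r and ¬r.
Resolution eliminates this pair and disjoins the remaining literals (merging duplicates).

(¬c ∨ d)


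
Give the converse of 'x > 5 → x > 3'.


The converse of (P → Q) is (Q → P). It is not in general equivalent to the original.
Here P = 'x > 5' and Q = 'x > 3'.

If x > 3, then x > 5.


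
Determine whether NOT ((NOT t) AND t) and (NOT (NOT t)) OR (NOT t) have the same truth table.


Compare truth tables:
t | φ | ψ
---------
F | T | T
T | T | T
The columns φ and ψ agree on every row.

Yes, they are logically equivalent.


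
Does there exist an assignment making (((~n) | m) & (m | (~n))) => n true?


Search for a satisfying assignment over {m, n}.
Try m=False, n=True: the formula evaluates to True.
A satisfying assignment exists.

Satisfiable.


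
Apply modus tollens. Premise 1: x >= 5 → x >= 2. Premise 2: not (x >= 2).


Modus tollens: from (P → Q) and ¬Q, infer ¬P.
Q = 'x >= 2' is denied; since P → Q, P must also fail.

Not (x >= 5).


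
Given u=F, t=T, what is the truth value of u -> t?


Implication is false only when antecedent is true and consequent is false.
Substitute: u=F, t=T.
F -> T evaluates to T.

T


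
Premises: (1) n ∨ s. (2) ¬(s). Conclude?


Disjunctive syllogism: from (P ∨ Q) and ¬P, infer Q.
One disjunct, 's', is ruled out; the other must hold.

n


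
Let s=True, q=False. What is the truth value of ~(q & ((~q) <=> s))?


Substitute s=True, q=False:
~q = True
(~q) <=> s = True <=> True = True
q & ((~q) <=> s) = False & True = False
~(q & ((~q) <=> s)) = True

True


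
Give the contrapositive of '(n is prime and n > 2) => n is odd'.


The contrapositive of (P → Q) is (¬Q → ¬P); it is logically equivalent to the original.
Here P = '(n is prime and n > 2)' and Q = 'n is odd'.

If not (n is odd), then not ((n is prime and n > 2)).


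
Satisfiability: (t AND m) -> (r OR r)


Search for a satisfying assignment over {m, r, t}.
Try m=F, r=F, t=F: the formula evaluates to T.
A satisfying assignment exists.

Satisfiable.


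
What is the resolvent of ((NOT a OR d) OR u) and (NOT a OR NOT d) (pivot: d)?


The clauses contain complementary literals d and NOTd.
Resolution eliminates this pair and disjoins the remaining literals (merging duplicates).

(NOT a OR u)


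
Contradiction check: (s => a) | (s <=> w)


Truth table over {a, s, w}:
a | s | w | φ
-------------
False | False | False | True
True | False | False | True
False | True | False | False
True | True | False | True
False | False | True | True
True | False | True | True
False | True | True | True
True | True | True | True
Satisfying assignment at row 1: a=False, s=False, w=False gives True.

No, it is not a contradiction.


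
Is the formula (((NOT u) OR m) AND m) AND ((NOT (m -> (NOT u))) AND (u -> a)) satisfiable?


Search for a satisfying assignment over {a, m, u}.
Try a=T, m=T, u=T: the formula evaluates to T.
A satisfying assignment exists.

Satisfiable.


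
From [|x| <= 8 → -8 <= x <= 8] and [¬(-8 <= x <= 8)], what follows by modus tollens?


Modus tollens: from (P → Q) and ¬Q, infer ¬P.
Q = '-8 <= x <= 8' is denied; since P → Q, P must also fail.

Not (|x| <= 8).


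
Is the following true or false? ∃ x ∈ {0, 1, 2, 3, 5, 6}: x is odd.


Evaluate the predicate on each element: 0:F, 1:T, 2:F, 3:T, 5:T, 6:F.
Witness x = 1 satisfies the predicate.

T


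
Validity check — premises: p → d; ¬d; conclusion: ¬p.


This matches the form of modus tollens: the conclusion follows in every model of the premises.

Valid.


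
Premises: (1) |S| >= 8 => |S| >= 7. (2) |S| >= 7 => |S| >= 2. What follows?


Hypothetical syllogism: from (P → Q) and (Q → R), infer (P → R).
Chain the two implications through the shared middle term '|S| >= 7'.

|S| >= 8 => |S| >= 2


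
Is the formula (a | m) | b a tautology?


Build the truth table over {a, b, m}:
a | b | m | φ
-------------
False | False | False | False
True | False | False | True
False | True | False | True
True | True | False | True
False | False | True | True
True | False | True | True
False | True | True | True
True | True | True | True
Counterexample at row 1: with a=False, b=False, m=False, the formula is False.

No, it is not a tautology.


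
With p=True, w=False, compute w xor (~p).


Substitute p=True, w=False:
~p = False
w xor (~p) = False xor False = False

False


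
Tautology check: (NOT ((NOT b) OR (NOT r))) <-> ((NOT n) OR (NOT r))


Build the truth table over {b, n, r}:
b | n | r | φ
-------------
F | F | F | F
T | F | F | F
F | T | F | F
T | T | F | F
F | F | T | F
T | F | T | T
F | T | T | T
T | T | T | F
Counterexample at row 1: with b=F, n=F, r=F, the formula is F.

No, it is not a tautology.


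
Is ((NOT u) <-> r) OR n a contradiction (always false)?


Truth table over {n, r, u}:
n | r | u | φ
-------------
F | F | F | F
T | F | F | T
F | T | F | T
T | T | F | T
F | F | T | T
T | F | T | T
F | T | T | F
T | T | T | T
Satisfying assignment at row 2: n=T, r=F, u=F gives T.

No, it is not a contradiction.


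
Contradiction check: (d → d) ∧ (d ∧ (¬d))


Truth table over {d}:
d | φ
-----
F | F
T | F
Every row is false.

Yes, it is a contradiction.


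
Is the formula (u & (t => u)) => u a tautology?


Build the truth table over {t, u}:
t | u | φ
---------
False | False | True
True | False | True
False | True | True
True | True | True
Every row evaluates to true.

Yes, it is a tautology.


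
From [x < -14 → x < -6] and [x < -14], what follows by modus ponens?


Modus ponens: from (P → Q) and P, infer Q.
P = 'x < -14' is asserted, and P → Q holds, so Q follows.

x < -6.


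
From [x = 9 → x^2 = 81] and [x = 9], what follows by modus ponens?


Modus ponens: from (P → Q) and P, infer Q.
P = 'x = 9' is asserted, and P → Q holds, so Q follows.

x^2 = 81.


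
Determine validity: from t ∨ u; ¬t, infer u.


This matches the form of disjunctive syllogism: the conclusion follows in every model of the premises.

Valid.


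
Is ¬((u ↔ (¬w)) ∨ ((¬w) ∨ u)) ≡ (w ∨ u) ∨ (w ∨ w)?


Compare truth tables:
u | w | φ | ψ
-------------
F | F | F | F
T | F | F | T
F | T | F | T
T | T | F | T
They differ at row 2 (u=T, w=F): φ=F but ψ=T.

No, they are not logically equivalent.


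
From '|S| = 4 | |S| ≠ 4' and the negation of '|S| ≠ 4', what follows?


Disjunctive syllogism: from (P ∨ Q) and ¬P, infer Q.
One disjunct, '|S| ≠ 4', is ruled out; the other must hold.

|S| = 4


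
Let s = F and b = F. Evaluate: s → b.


Implication is false only when antecedent is true and consequent is false.
Substitute: s=F, b=F.
F → F evaluates to T.

T


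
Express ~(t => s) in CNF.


Step 1: Rewrite t → s as ¬t ∨ s.
Step 2: Negate: ¬(¬t ∨ s) = t ∧ ¬s (De Morgan + double negation).

t & (~s)


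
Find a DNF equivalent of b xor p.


Step 1: b ⊕ p is true exactly when they disagree: (b ∧ ¬p) ∨ (¬b ∧ p).

(b & (~p)) | ((~b) & p)


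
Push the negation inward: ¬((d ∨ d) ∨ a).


De Morgan: the negation of a disjunction is the conjunction of the negations.
Distribute ¬ across ∨, flipping it to ∧, and negate each literal.

((¬d) ∧ (¬d)) ∧ (¬a)


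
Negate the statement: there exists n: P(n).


¬(for all x: φ) = there exists x: ¬φ, and ¬(there exists x: φ) = for all x: ¬φ.
Apply to the existential statement.

for all n: NOT(P(n))


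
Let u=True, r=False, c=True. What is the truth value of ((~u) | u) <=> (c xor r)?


Substitute u=True, r=False, c=True:
~u = False
(~u) | u = False | True = True
c xor r = True xor False = True
((~u) | u) <=> (c xor r) = True <=> True = True

True


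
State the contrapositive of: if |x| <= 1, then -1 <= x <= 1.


The contrapositive of (P → Q) is (¬Q → ¬P); it is logically equivalent to the original.
Here P = '|x| <= 1' and Q = '-1 <= x <= 1'.

If not (-1 <= x <= 1), then not (|x| <= 1).


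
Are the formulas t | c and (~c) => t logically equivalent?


Compare truth tables:
c | t | φ | ψ
-------------
False | False | False | False
True | False | True | True
False | True | True | True
True | True | True | True
The columns φ and ψ agree on every row.

Yes, they are logically equivalent.


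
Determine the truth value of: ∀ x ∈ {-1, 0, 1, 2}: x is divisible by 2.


Evaluate the predicate on each element: -1:F, 0:T, 1:F, 2:T.
Counterexample x = -1 fails the predicate.

F


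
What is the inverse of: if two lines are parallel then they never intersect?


The inverse of (P → Q) is (¬P → ¬Q). It is equivalent to the converse, not to the original.
Here P = 'two lines are parallel' and Q = 'they never intersect'.

If not (two lines are parallel), then not (they never intersect).


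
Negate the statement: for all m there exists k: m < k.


Negation flips each quantifier (∀↔∃) and negates the inner predicate.
¬(for all m there exists k: φ) = there exists m for all k: ¬φ.

there exists m for all k: NOT(m < k)


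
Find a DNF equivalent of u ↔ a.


Step 1: u ↔ a is true exactly when both agree: (u ∧ a) ∨ (¬u ∧ ¬a).

(u ∧ a) ∨ ((¬u) ∧ (¬a))


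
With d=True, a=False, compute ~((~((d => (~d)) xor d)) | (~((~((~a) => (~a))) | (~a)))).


Substitute d=True, a=False:
… (earlier sub-steps elided)
~((d => (~d)) xor d) = False
~a = True
~a = True
(~a) => (~a) = True => True = True
~((~a) => (~a)) = False
~a = True
(~((~a) => (~a))) | (~a) = False | True = True
~((~((~a) => (~a))) | (~a)) = False
(~((d => (~d)) xor d)) | (~((~((~a) => (~a))) | (~a))) = False | False = False
~((~((d => (~d)) xor d)) | (~((~((~a) => (~a))) | (~a)))) = True

True


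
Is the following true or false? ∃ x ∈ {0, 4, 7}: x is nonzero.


Evaluate the predicate on each element: 0:F, 4:T, 7:T.
Witness x = 4 satisfies the predicate.

T


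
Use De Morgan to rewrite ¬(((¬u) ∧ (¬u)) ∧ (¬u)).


De Morgan: the negation of a conjunction is the disjunction of the negations.
Distribute ¬ across ∧, flipping it to ∨, and negate each literal.

(u ∨ u) ∨ u


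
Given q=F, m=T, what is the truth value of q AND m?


Conjunction is true only when both operands are true.
Substitute: q=F, m=T.
F AND T evaluates to F.

F


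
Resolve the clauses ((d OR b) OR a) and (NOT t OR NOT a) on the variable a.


The clauses contain complementary literals a and NOTa.
Resolution eliminates this pair and disjoins the remaining literals (merging duplicates).

((d OR b) OR NOT t)


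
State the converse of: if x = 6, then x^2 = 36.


The converse of (P → Q) is (Q → P). It is not in general equivalent to the original.
Here P = 'x = 6' and Q = 'x^2 = 36'.

If x^2 = 36, then x = 6.


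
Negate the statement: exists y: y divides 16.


¬(forall x: φ) = exists x: ¬φ, and ¬(exists x: φ) = forall x: ¬φ.
Apply to the existential statement.

forall y: ~(y divides 16)


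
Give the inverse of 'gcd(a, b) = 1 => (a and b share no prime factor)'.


The inverse of (P → Q) is (¬P → ¬Q). It is equivalent to the converse, not to the original.
Here P = 'gcd(a, b) = 1' and Q = '(a and b share no prime factor)'.

If not (gcd(a, b) = 1), then not ((a and b share no prime factor)).


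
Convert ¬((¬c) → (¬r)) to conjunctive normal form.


Step 1: Rewrite (¬c) → (¬r) as ¬(¬c) ∨ (¬r).
Step 2: Negate: ¬(¬(¬c) ∨ (¬r)) = (¬c) ∧ ¬(¬r) (De Morgan + double negation).
Step 3: Eliminate any double negations (¬¬X = X).

(¬c) ∧ r


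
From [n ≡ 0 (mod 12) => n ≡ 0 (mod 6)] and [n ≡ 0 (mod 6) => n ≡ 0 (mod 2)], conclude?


Hypothetical syllogism: from (P → Q) and (Q → R), infer (P → R).
Chain the two implications through the shared middle term 'n ≡ 0 (mod 6)'.

n ≡ 0 (mod 12) => n ≡ 0 (mod 2)


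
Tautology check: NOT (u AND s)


Build the truth table over {s, u}:
s | u | φ
---------
F | F | T
T | F | T
F | T | T
T | T | F
Counterexample at row 4: with s=T, u=T, the formula is F.

No, it is not a tautology.


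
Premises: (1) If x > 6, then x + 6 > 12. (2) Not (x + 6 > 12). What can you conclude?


Modus tollens: from (P → Q) and ¬Q, infer ¬P.
Q = 'x + 6 > 12' is denied; since P → Q, P must also fail.

Not (x > 6).


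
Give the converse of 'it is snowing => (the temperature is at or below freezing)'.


The converse of (P → Q) is (Q → P). It is not in general equivalent to the original.
Here P = 'it is snowing' and Q = '(the temperature is at or below freezing)'.

If (the temperature is at or below freezing), then it is snowing.


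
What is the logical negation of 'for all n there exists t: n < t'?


Negation flips each quantifier (∀↔∃) and negates the inner predicate.
¬(for all n there exists t: φ) = there exists n for all t: ¬φ.

there exists n for all t: NOT(n < t)


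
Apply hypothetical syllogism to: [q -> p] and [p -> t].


Hypothetical syllogism: from (P → Q) and (Q → R), infer (P → R).
Chain the two implications through the shared middle term 'p'.

q -> t


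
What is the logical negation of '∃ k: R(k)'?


¬(∀ x: φ) = ∃ x: ¬φ, and ¬(∃ x: φ) = ∀ x: ¬φ.
Apply to the existential statement.

∀ k: ¬(R(k))


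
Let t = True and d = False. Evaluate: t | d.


Disjunction is false only when both operands are false.
Substitute: t=True, d=False.
True | False evaluates to True.

True


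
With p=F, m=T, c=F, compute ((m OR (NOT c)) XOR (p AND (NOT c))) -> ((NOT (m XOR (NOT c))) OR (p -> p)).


Substitute p=F, m=T, c=F:
… (earlier sub-steps elided)
m OR (NOT c) = T OR T = T
NOT c = T
p AND (NOT c) = F AND T = F
(m OR (NOT c)) XOR (p AND (NOT c)) = T XOR F = T
NOT c = T
m XOR (NOT c) = T XOR T = F
NOT (m XOR (NOT c)) = T
p -> p = F -> F = T
(NOT (m XOR (NOT c))) OR (p -> p) = T OR T = T
((m OR (NOT c)) XOR (p AND (NOT c))) -> ((NOT (m XOR (NOT c))) OR (p -> p)) = T -> T = T

T


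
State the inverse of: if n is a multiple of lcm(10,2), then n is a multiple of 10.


The inverse of (P → Q) is (¬P → ¬Q). It is equivalent to the converse, not to the original.
Here P = 'n is a multiple of lcm(10,2)' and Q = 'n is a multiple of 10'.

If not (n is a multiple of lcm(10,2)), then not (n is a multiple of 10).


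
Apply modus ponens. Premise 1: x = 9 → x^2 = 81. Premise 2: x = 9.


Modus ponens: from (P → Q) and P, infer Q.
P = 'x = 9' is asserted, and P → Q holds, so Q follows.

x^2 = 81.


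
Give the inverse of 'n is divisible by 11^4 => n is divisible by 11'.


The inverse of (P → Q) is (¬P → ¬Q). It is equivalent to the converse, not to the original.
Here P = 'n is divisible by 11^4' and Q = 'n is divisible by 11'.

If not (n is divisible by 11^4), then not (n is divisible by 11).


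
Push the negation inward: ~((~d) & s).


De Morgan: the negation of a conjunction is the disjunction of the negations.
Distribute ~ across &, flipping it to |, and negate each literal.

d | (~s)


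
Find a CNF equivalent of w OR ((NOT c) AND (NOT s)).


Step 1: Distribute ∨ over ∧: w ∨ ((¬c) ∧ (¬s)) = (w ∨ (¬c)) ∧ (w ∨ (¬s)).

(w OR (NOT c)) AND (w OR (NOT s))


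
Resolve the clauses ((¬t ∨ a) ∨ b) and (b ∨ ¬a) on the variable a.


The clauses contain complementary literals a and ¬a.
Resolution eliminates this pair and disjoins the remaining literals (merging duplicates).

(b ∨ ¬t)


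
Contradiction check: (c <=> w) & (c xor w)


Truth table over {c, w}:
c | w | φ
---------
False | False | False
True | False | False
False | True | False
True | True | False
Every row is false.

Yes, it is a contradiction.


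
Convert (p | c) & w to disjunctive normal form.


Step 1: Distribute ∧ over ∨: (p ∨ c) ∧ w = (p ∧ w) ∨ (c ∧ w).

(p & w) | (c & w)


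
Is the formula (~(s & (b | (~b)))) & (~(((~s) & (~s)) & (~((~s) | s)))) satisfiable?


Search for a satisfying assignment over {b, s}.
Try b=False, s=False: the formula evaluates to True.
A satisfying assignment exists.

Satisfiable.


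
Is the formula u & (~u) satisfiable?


Check all 2 assignments over {u}:
u | φ
-----
False | False
True | False
No assignment makes the formula true.

Unsatisfiable.


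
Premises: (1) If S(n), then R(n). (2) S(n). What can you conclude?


Modus ponens: from (P → Q) and P, infer Q.
P = 'S(n)' is asserted, and P → Q holds, so Q follows.

R(n).


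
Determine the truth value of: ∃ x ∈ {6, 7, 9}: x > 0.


Evaluate the predicate on each element: 6:T, 7:T, 9:T.
Witness x = 6 satisfies the predicate.

T


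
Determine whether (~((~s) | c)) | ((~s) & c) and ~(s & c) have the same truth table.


Compare truth tables:
c | s | φ | ψ
-------------
False | False | False | True
True | False | True | True
False | True | True | True
True | True | False | False
They differ at row 1 (c=False, s=False): φ=False but ψ=True.

No, they are not logically equivalent.


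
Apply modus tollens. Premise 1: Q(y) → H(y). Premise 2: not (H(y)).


Modus tollens: from (P → Q) and ¬Q, infer ¬P.
Q = 'H(y)' is denied; since P → Q, P must also fail.

Not (Q(y)).


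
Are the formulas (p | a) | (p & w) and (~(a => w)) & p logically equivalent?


Compare truth tables:
a | p | w | φ | ψ
-----------------
False | False | False | False | False
True | False | False | True | False
False | True | False | True | False
True | True | False | True | True
False | False | True | False | False
True | False | True | True | False
False | True | True | True | False
True | True | True | True | False
They differ at row 2 (a=True, p=False, w=False): φ=True but ψ=False.

No, they are not logically equivalent.


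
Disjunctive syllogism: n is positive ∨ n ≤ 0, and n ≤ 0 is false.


Disjunctive syllogism: from (P ∨ Q) and ¬P, infer Q.
One disjunct, 'n ≤ 0', is ruled out; the other must hold.

n is positive


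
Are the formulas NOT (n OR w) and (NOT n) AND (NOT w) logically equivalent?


Compare truth tables:
n | w | φ | ψ
-------------
F | F | T | T
T | F | F | F
F | T | F | F
T | T | F | F
The columns φ and ψ agree on every row.

Yes, they are logically equivalent.


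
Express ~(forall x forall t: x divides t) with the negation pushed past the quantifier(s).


Negation flips each quantifier (∀↔∃) and negates the inner predicate.
¬(forall x forall t: φ) = exists x exists t: ¬φ.

exists x exists t: ~(x divides t)


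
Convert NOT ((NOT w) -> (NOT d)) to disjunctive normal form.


Step 1: Rewrite implication then negate: ¬(¬(¬w) ∨ (¬d)) = (¬w) ∧ ¬(¬d).
Step 2: Eliminate any double negations (¬¬X = X).

(NOT w) AND d


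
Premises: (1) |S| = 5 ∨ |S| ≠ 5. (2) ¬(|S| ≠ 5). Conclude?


Disjunctive syllogism: from (P ∨ Q) and ¬P, infer Q.
One disjunct, '|S| ≠ 5', is ruled out; the other must hold.

|S| = 5


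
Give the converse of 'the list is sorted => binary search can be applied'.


The converse of (P → Q) is (Q → P). It is not in general equivalent to the original.
Here P = 'the list is sorted' and Q = 'binary search can be applied'.

If binary search can be applied, then the list is sorted.


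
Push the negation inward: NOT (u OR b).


De Morgan: the negation of a disjunction is the conjunction of the negations.
Distribute NOT across OR, flipping it to AND, and negate each literal.

(NOT u) AND (NOT b)


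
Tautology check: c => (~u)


Build the truth table over {c, u}:
c | u | φ
---------
False | False | True
True | False | True
False | True | True
True | True | False
Counterexample at row 4: with c=True, u=True, the formula is False.

No, it is not a tautology.


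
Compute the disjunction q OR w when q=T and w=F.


Disjunction is false only when both operands are false.
Substitute: q=T, w=F.
T OR F evaluates to T.

T


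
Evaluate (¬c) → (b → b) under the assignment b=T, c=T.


Substitute b=T, c=T:
¬c = F
b → b = T → T = T
(¬c) → (b → b) = F → T = T

T


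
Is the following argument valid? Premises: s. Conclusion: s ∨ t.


This matches the form of disjunction introduction: the conclusion follows in every model of the premises.

Valid.


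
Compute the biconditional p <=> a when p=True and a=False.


Biconditional is true when both operands have the same truth value.
Substitute: p=True, a=False.
True <=> False evaluates to False.

False


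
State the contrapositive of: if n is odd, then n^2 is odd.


The contrapositive of (P → Q) is (¬Q → ¬P); it is logically equivalent to the original.
Here P = 'n is odd' and Q = 'n^2 is odd'.

If not (n^2 is odd), then not (n is odd).


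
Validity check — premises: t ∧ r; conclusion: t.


This matches the form of conjunction elimination: the conclusion follows in every model of the premises.

Valid.


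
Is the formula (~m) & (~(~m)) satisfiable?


Check all 2 assignments over {m}:
m | φ
-----
False | False
True | False
No assignment makes the formula true.

Unsatisfiable.


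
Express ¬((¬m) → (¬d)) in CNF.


Step 1: Rewrite (¬m) → (¬d) as ¬(¬m) ∨ (¬d).
Step 2: Negate: ¬(¬(¬m) ∨ (¬d)) = (¬m) ∧ ¬(¬d) (De Morgan + double negation).
Step 3: Eliminate any double negations (¬¬X = X).

(¬m) ∧ d


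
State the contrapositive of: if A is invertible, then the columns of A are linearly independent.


The contrapositive of (P → Q) is (¬Q → ¬P); it is logically equivalent to the original.
Here P = 'A is invertible' and Q = 'the columns of A are linearly independent'.

If not (the columns of A are linearly independent), then not (A is invertible).


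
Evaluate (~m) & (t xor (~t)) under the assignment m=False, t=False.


Substitute m=False, t=False:
~m = True
~t = True
t xor (~t) = False xor True = True
(~m) & (t xor (~t)) = True & True = True

True


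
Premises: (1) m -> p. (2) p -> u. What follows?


Hypothetical syllogism: from (P → Q) and (Q → R), infer (P → R).
Chain the two implications through the shared middle term 'p'.

m -> u


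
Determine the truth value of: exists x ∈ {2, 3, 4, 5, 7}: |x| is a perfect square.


Evaluate the predicate on each element: 2:False, 3:False, 4:True, 5:False, 7:False.
Witness x = 4 satisfies the predicate.

True


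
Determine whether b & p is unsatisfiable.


Truth table over {b, p}:
b | p | φ
---------
False | False | False
True | False | False
False | True | False
True | True | True
Satisfying assignment at row 4: b=True, p=True gives True.

No, it is not a contradiction.


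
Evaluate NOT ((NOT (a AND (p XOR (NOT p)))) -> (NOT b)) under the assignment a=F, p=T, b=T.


Substitute a=F, p=T, b=T:
NOT p = F
p XOR (NOT p) = T XOR F = T
a AND (p XOR (NOT p)) = F AND T = F
NOT (a AND (p XOR (NOT p))) = T
NOT b = F
(NOT (a AND (p XOR (NOT p)))) -> (NOT b) = T -> F = F
NOT ((NOT (a AND (p XOR (NOT p)))) -> (NOT b)) = T

T


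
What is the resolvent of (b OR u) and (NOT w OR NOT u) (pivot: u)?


The clauses contain complementary literals u and NOTu.
Resolution eliminates this pair and disjoins the remaining literals (merging duplicates).

(b OR NOT w)


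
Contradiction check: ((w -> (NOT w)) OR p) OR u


Truth table over {p, u, w}:
p | u | w | φ
-------------
F | F | F | T
T | F | F | T
F | T | F | T
T | T | F | T
F | F | T | F
T | F | T | T
F | T | T | T
T | T | T | T
Satisfying assignment at row 1: p=F, u=F, w=F gives T.

No, it is not a contradiction.


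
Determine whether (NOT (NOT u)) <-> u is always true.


Build the truth table over {u}:
u | φ
-----
F | T
T | T
Every row evaluates to true.

Yes, it is a tautology.


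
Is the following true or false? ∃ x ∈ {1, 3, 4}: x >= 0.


Evaluate the predicate on each element: 1:T, 3:T, 4:T.
Witness x = 1 satisfies the predicate.

T


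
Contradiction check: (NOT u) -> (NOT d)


Truth table over {d, u}:
d | u | φ
---------
F | F | T
T | F | F
F | T | T
T | T | T
Satisfying assignment at row 1: d=F, u=F gives T.

No, it is not a contradiction.


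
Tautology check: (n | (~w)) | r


Build the truth table over {n, r, w}:
n | r | w | φ
-------------
False | False | False | True
True | False | False | True
False | True | False | True
True | True | False | True
False | False | True | False
True | False | True | True
False | True | True | True
True | True | True | True
Counterexample at row 5: with n=False, r=False, w=True, the formula is False.

No, it is not a tautology.


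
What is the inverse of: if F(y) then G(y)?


The inverse of (P → Q) is (¬P → ¬Q). It is equivalent to the converse, not to the original.
Here P = 'F(y)' and Q = 'G(y)'.

If not (F(y)), then not (G(y)).


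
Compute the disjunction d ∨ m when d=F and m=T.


Disjunction is false only when both operands are false.
Substitute: d=F, m=T.
F ∨ T evaluates to T.

T


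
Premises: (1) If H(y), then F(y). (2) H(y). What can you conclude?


Modus ponens: from (P → Q) and P, infer Q.
P = 'H(y)' is asserted, and P → Q holds, so Q follows.

F(y).


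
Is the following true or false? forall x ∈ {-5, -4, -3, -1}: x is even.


Evaluate the predicate on each element: -5:False, -4:True, -3:False, -1:False.
Counterexample x = -5 fails the predicate.

False


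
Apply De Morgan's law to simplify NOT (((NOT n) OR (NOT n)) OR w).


De Morgan: the negation of a disjunction is the conjunction of the negations.
Distribute NOT across OR, flipping it to AND, and negate each literal.

(n AND n) AND (NOT w)


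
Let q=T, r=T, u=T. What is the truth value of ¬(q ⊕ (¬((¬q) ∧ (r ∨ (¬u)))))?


Substitute q=T, r=T, u=T:
¬q = F
¬u = F
r ∨ (¬u) = T ∨ F = T
(¬q) ∧ (r ∨ (¬u)) = F ∧ T = F
¬((¬q) ∧ (r ∨ (¬u))) = T
q ⊕ (¬((¬q) ∧ (r ∨ (¬u)))) = T ⊕ T = F
¬(q ⊕ (¬((¬q) ∧ (r ∨ (¬u))))) = T

T


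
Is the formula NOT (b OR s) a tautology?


Build the truth table over {b, s}:
b | s | φ
---------
F | F | T
T | F | F
F | T | F
T | T | F
Counterexample at row 2: with b=T, s=F, the formula is F.

No, it is not a tautology.


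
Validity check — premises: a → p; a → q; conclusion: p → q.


This is (no valid rule). There exist truth assignments where the premises are all true but the conclusion is false.

Invalid.


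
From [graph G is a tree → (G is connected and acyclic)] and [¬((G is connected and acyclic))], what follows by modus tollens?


Modus tollens: from (P → Q) and ¬Q, infer ¬P.
Q = '(G is connected and acyclic)' is denied; since P → Q, P must also fail.

Not (graph G is a tree).


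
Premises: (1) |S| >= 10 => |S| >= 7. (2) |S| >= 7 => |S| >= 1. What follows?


Hypothetical syllogism: from (P → Q) and (Q → R), infer (P → R).
Chain the two implications through the shared middle term '|S| >= 7'.

|S| >= 10 => |S| >= 1


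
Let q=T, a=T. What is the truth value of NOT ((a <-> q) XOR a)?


Substitute q=T, a=T:
a <-> q = T <-> T = T
(a <-> q) XOR a = T XOR T = F
NOT ((a <-> q) XOR a) = T

T


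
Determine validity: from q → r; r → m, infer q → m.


This matches the form of hypothetical syllogism: the conclusion follows in every model of the premises.

Valid.


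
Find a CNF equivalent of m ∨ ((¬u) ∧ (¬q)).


Step 1: Distribute ∨ over ∧: m ∨ ((¬u) ∧ (¬q)) = (m ∨ (¬u)) ∧ (m ∨ (¬q)).

(m ∨ (¬u)) ∧ (m ∨ (¬q))


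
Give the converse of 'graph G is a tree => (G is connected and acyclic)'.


The converse of (P → Q) is (Q → P). It is not in general equivalent to the original.
Here P = 'graph G is a tree' and Q = '(G is connected and acyclic)'.

If (G is connected and acyclic), then graph G is a tree.


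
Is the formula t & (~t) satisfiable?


Check all 2 assignments over {t}:
t | φ
-----
False | False
True | False
No assignment makes the formula true.

Unsatisfiable.


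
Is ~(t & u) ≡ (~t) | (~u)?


Compare truth tables:
t | u | φ | ψ
-------------
False | False | True | True
True | False | True | True
False | True | True | True
True | True | False | False
The columns φ and ψ agree on every row.

Yes, they are logically equivalent.


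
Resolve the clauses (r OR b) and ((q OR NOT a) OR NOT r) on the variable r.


The clauses contain complementary literals r and NOTr.
Resolution eliminates this pair and disjoins the remaining literals (merging duplicates).

((b OR q) OR NOT a)


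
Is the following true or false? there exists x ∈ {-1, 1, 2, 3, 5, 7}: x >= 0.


Evaluate the predicate on each element: -1:F, 1:T, 2:T, 3:T, 5:T, 7:T.
Witness x = 1 satisfies the predicate.

T


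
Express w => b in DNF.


Step 1: Rewrite w → b as ¬w ∨ b.

(~w) | b


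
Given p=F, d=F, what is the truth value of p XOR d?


Exclusive or is true when exactly one operand is true.
Substitute: p=F, d=F.
F XOR F evaluates to F.

F


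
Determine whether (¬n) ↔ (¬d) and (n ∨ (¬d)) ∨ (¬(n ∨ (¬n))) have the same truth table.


Compare truth tables:
d | n | φ | ψ
-------------
F | F | T | T
T | F | F | F
F | T | F | T
T | T | T | T
They differ at row 3 (d=F, n=T): φ=F but ψ=T.

No, they are not logically equivalent.


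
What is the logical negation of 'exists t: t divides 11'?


¬(forall x: φ) = exists x: ¬φ, and ¬(exists x: φ) = forall x: ¬φ.
Apply to the existential statement.

forall t: ~(t divides 11)


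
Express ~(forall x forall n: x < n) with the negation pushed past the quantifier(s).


Negation flips each quantifier (∀↔∃) and negates the inner predicate.
¬(forall x forall n: φ) = exists x exists n: ¬φ.

exists x exists n: ~(x < n)


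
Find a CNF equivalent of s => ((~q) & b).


Step 1: Rewrite s → ((¬q) ∧ b) as ¬s ∨ ((¬q) ∧ b).
Step 2: Distribute ∨ over ∧.

((~s) | (~q)) & ((~s) | b)


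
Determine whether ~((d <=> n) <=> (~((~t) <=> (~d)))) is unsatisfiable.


Truth table over {d, n, t}:
d | n | t | φ
-------------
False | False | False | True
True | False | False | True
False | True | False | False
True | True | False | False
False | False | True | False
True | False | True | False
False | True | True | True
True | True | True | True
Satisfying assignment at row 1: d=False, n=False, t=False gives True.

No, it is not a contradiction.


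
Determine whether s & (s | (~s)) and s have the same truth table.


Compare truth tables:
s | φ | ψ
---------
False | False | False
True | True | True
The columns φ and ψ agree on every row.

Yes, they are logically equivalent.


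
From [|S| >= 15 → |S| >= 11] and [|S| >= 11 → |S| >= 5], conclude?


Hypothetical syllogism: from (P → Q) and (Q → R), infer (P → R).
Chain the two implications through the shared middle term '|S| >= 11'.

|S| >= 15 → |S| >= 5


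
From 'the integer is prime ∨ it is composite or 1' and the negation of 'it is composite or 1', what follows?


Disjunctive syllogism: from (P ∨ Q) and ¬P, infer Q.
One disjunct, 'it is composite or 1', is ruled out; the other must hold.

the integer is prime


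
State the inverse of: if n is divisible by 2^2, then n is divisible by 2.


The inverse of (P → Q) is (¬P → ¬Q). It is equivalent to the converse, not to the original.
Here P = 'n is divisible by 2^2' and Q = 'n is divisible by 2'.

If not (n is divisible by 2^2), then not (n is divisible by 2).


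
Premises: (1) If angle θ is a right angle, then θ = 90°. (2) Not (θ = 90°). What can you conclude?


Modus tollens: from (P → Q) and ¬Q, infer ¬P.
Q = 'θ = 90°' is denied; since P → Q, P must also fail.

Not (angle θ is a right angle).


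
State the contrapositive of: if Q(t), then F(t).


The contrapositive of (P → Q) is (¬Q → ¬P); it is logically equivalent to the original.
Here P = 'Q(t)' and Q = 'F(t)'.

If not (F(t)), then not (Q(t)).


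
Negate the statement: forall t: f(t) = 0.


¬(forall x: φ) = exists x: ¬φ, and ¬(exists x: φ) = forall x: ¬φ.
Apply to the universal statement.

exists t: ~(f(t) = 0)


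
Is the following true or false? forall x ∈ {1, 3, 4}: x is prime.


Evaluate the predicate on each element: 1:False, 3:True, 4:False.
Counterexample x = 1 fails the predicate.

False


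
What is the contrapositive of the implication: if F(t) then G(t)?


The contrapositive of (P → Q) is (¬Q → ¬P); it is logically equivalent to the original.
Here P = 'F(t)' and Q = 'G(t)'.

If not (G(t)), then not (F(t)).


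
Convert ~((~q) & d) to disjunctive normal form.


Step 1: Apply De Morgan: ¬((¬q) ∧ d) = ¬(¬q) ∨ ¬d.
Step 2: Eliminate any double negations (¬¬X = X).

q | (~d)


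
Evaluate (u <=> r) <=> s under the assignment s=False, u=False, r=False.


Substitute s=False, u=False, r=False:
u <=> r = False <=> False = True
(u <=> r) <=> s = True <=> False = False

False


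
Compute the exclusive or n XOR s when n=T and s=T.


Exclusive or is true when exactly one operand is true.
Substitute: n=T, s=T.
T XOR T evaluates to F.

F


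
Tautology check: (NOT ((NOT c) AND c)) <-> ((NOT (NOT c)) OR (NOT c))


Build the truth table over {c}:
c | φ
-----
F | T
T | T
Every row evaluates to true.

Yes, it is a tautology.


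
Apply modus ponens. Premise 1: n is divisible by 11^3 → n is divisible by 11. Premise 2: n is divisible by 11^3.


Modus ponens: from (P → Q) and P, infer Q.
P = 'n is divisible by 11^3' is asserted, and P → Q holds, so Q follows.

n is divisible by 11.


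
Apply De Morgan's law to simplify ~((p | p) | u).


De Morgan: the negation of a disjunction is the conjunction of the negations.
Distribute ~ across |, flipping it to &, and negate each literal.

((~p) & (~p)) & (~u)


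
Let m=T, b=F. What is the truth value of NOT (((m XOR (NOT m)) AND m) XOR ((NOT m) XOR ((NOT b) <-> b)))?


Substitute m=T, b=F:
NOT m = F
m XOR (NOT m) = T XOR F = T
(m XOR (NOT m)) AND m = T AND T = T
NOT m = F
NOT b = T
(NOT b) <-> b = T <-> F = F
(NOT m) XOR ((NOT b) <-> b) = F XOR F = F
((m XOR (NOT m)) AND m) XOR ((NOT m) XOR ((NOT b) <-> b)) = T XOR F = T
NOT (((m XOR (NOT m)) AND m) XOR ((NOT m) XOR ((NOT b) <-> b))) = F

F


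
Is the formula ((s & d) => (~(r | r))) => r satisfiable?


Search for a satisfying assignment over {d, r, s}.
Try d=False, r=True, s=False: the formula evaluates to True.
A satisfying assignment exists.

Satisfiable.


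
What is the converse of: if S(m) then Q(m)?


The converse of (P → Q) is (Q → P). It is not in general equivalent to the original.
Here P = 'S(m)' and Q = 'Q(m)'.

If Q(m), then S(m).


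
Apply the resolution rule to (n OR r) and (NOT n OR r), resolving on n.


The clauses contain complementary literals n and NOTn.
Resolution eliminates this pair and disjoins the remaining literals (merging duplicates).

r


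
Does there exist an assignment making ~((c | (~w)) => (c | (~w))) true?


Check all 4 assignments over {c, w}:
c | w | φ
---------
False | False | False
True | False | False
False | True | False
True | True | False
No assignment makes the formula true.

Unsatisfiable.


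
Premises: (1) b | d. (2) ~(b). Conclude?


Disjunctive syllogism: from (P ∨ Q) and ¬P, infer Q.
One disjunct, 'b', is ruled out; the other must hold.

d


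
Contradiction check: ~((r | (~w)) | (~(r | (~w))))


Truth table over {r, w}:
r | w | φ
---------
False | False | False
True | False | False
False | True | False
True | True | False
Every row is false.

Yes, it is a contradiction.


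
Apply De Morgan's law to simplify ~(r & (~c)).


De Morgan: the negation of a conjunction is the disjunction of the negations.
Distribute ~ across &, flipping it to |, and negate each literal.

(~r) | c


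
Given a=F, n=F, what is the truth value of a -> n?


Implication is false only when antecedent is true and consequent is false.
Substitute: a=F, n=F.
F -> F evaluates to T.

T


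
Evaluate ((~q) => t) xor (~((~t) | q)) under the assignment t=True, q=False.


Substitute t=True, q=False:
~q = True
(~q) => t = True => True = True
~t = False
(~t) | q = False | False = False
~((~t) | q) = True
((~q) => t) xor (~((~t) | q)) = True xor True = False

False


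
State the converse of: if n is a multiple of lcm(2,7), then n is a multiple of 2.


The converse of (P → Q) is (Q → P). It is not in general equivalent to the original.
Here P = 'n is a multiple of lcm(2,7)' and Q = 'n is a multiple of 2'.

If n is a multiple of 2, then n is a multiple of lcm(2,7).


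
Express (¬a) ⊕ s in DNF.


Step 1: (¬a) ⊕ s is true exactly when they disagree: ((¬a) ∧ ¬s) ∨ (¬(¬a) ∧ s).
Step 2: Eliminate any double negations (¬¬X = X).

((¬a) ∧ (¬s)) ∨ (a ∧ s)


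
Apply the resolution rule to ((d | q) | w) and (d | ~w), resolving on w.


The clauses contain complementary literals w and ~w.
Resolution eliminates this pair and disjoins the remaining literals (merging duplicates).

(q | d)


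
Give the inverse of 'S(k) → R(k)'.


The inverse of (P → Q) is (¬P → ¬Q). It is equivalent to the converse, not to the original.
Here P = 'S(k)' and Q = 'R(k)'.

If not (S(k)), then not (R(k)).


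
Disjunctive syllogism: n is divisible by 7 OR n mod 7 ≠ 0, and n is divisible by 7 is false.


Disjunctive syllogism: from (P ∨ Q) and ¬P, infer Q.
One disjunct, 'n is divisible by 7', is ruled out; the other must hold.

n mod 7 ≠ 0


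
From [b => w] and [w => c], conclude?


Hypothetical syllogism: from (P → Q) and (Q → R), infer (P → R).
Chain the two implications through the shared middle term 'w'.

b => c
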